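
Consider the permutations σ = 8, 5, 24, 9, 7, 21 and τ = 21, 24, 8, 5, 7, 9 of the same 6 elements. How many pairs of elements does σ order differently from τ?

Assign each item its position (1..6) in the first ordering, then rewrite the second ordering as that position sequence:
positions: 8→1, 5→2, 24→3, 9→4, 7→5, 21→6
second ordering as positions: [6, 3, 1, 2, 5, 4]
Discordant pairs = inversions in this position sequence.
6: 3, 1, 2, 5, 4 → 5
3: 1, 2 → 2
1: 0
2: 0
5: 4 → 1
4: 0
Total: 5 + 2 + 0 + 0 + 1 + 0 = 8

There are 8 discordant pairs.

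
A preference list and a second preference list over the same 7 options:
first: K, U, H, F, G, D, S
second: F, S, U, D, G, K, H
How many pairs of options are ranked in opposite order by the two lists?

Assign each item its position (1..7) in the first ordering, then rewrite the second ordering as that position sequence:
positions: K→1, U→2, H→3, F→4, G→5, D→6, S→7
second ordering as positions: [4, 7, 2, 6, 5, 1, 3]
Discordant pairs = inversions in this position sequence.
4: 2, 1, 3 → 3
7: 2, 6, 5, 1, 3 → 5
2: 1 → 1
6: 5, 1, 3 → 3
5: 1, 3 → 2
1: 0
3: 0
Total: 3 + 5 + 1 + 3 + 2 + 0 + 0 = 14

14 pairs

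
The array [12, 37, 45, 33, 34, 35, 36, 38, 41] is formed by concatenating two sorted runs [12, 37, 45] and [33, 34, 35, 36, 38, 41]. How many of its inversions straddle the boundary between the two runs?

For each element r of the right run, count left-run elements greater than r:
r = 33: 37, 45 → 2
r = 34: 37, 45 → 2
r = 35: 37, 45 → 2
r = 36: 37, 45 → 2
r = 38: 45 → 1
r = 41: 45 → 1
Cross-inversions: 2 + 2 + 2 + 2 + 1 + 1 = 10

There are 10 split inversions.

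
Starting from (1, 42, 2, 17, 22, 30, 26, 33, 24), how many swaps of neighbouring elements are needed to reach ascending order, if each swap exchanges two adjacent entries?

Minimum adjacent swaps = number of inversions (each swap of adjacent out-of-order elements removes one inversion and no swap can remove more).
Count inversions — for each element, later elements that are smaller:
1: none → 0
42: 2, 17, 22, 30, 26, 33, 24 → 7
2: none → 0
17: none → 0
22: none → 0
30: 26, 24 → 2
26: 24 → 1
33: 24 → 1
24: none → 0
Total inversions: 0 + 7 + 0 + 0 + 0 + 2 + 1 + 1 + 0 = 11

11 adjacent swaps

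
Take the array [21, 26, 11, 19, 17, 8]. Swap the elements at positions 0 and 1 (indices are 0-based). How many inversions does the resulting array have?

13

Positions 0 and 1 hold 21 and 26; after swapping, the array is [26, 21, 11, 19, 17, 8].
For each element, count later entries that are smaller:
26: 5
21: 4
11: 1
19: 2
17: 1
8: 0
Sum: 5 + 4 + 1 + 2 + 1 + 0 = 13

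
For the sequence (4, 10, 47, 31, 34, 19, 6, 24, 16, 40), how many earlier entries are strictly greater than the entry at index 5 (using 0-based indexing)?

3 such elements

The element at index 5 is 19.
Elements before it: 4, 10, 47, 31, 34
Those larger than 19: 47, 31, 34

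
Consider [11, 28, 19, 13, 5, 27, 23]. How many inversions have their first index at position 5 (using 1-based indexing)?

The element at index 5 is 5.
Elements after it: 27, 23
None of them are smaller than 5.

0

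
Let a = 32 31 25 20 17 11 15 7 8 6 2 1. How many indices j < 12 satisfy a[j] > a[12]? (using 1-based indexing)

11

The element at index 12 is 1.
Elements before it: 32, 31, 25, 20, 17, 11, 15, 7, 8, 6, 2
Those larger than 1: 32, 31, 25, 20, 17, 11, 15, 7, 8, 6, 2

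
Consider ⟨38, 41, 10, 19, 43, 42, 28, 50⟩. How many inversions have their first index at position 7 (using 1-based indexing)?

The element at index 7 is 28.
Elements after it: 50
None of them are smaller than 28.

0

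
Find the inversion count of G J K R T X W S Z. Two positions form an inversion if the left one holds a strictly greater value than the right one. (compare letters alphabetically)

For each element, count later entries that are smaller:
G → none → 0
J → none → 0
K → none → 0
R → none → 0
T → S → 1
X → W, S → 2
W → S → 1
S → none → 0
Z → none → 0
Sum: 0 + 0 + 0 + 0 + 1 + 2 + 1 + 0 + 0 = 4

4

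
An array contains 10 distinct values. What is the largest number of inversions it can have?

45 inversions

A reversed (strictly descending) arrangement makes every pair an inversion, giving C(10, 2) inversions.
C(10, 2) = 10·9/2 = 45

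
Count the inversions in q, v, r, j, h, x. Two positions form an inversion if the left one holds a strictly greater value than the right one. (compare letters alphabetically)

Element-by-element contributions:
q: 2
v: 3
r: 2
j: 1
h: 0
x: 0
Sum: 2 + 3 + 2 + 1 + 0 + 0 = 8

Out-of-order pairs: 8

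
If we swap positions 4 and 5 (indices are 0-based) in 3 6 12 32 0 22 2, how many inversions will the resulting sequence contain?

There are 11 inversions.

Positions 4 and 5 hold 0 and 22; after swapping, the array is [3, 6, 12, 32, 22, 0, 2].
Element-by-element contributions:
3 → 0, 2 → 2
6 → 0, 2 → 2
12 → 0, 2 → 2
32 → 22, 0, 2 → 3
22 → 0, 2 → 2
0 → none → 0
2 → none → 0
Sum: 2 + 2 + 2 + 3 + 2 + 0 + 0 = 11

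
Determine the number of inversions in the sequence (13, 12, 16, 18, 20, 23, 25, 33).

For each element, count later entries that are smaller:
13 → 12 → 1
12 → none → 0
16 → none → 0
18 → none → 0
20 → none → 0
23 → none → 0
25 → none → 0
33 → none → 0
Sum: 1 + 0 + 0 + 0 + 0 + 0 + 0 + 0 = 1

1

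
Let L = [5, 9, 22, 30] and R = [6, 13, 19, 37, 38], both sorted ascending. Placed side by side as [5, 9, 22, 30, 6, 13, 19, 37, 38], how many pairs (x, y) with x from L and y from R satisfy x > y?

7

Count, for every r in R, how many entries of L exceed r:
r = 6: 9, 22, 30 → 3
r = 13: 22, 30 → 2
r = 19: 22, 30 → 2
r = 37: none → 0
r = 38: none → 0
Cross-inversions: 3 + 2 + 2 + 0 + 0 = 7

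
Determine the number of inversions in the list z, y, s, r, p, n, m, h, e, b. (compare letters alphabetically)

Element-by-element contributions:
z: 9
y: 8
s: 7
r: 6
p: 5
n: 4
m: 3
h: 2
e: 1
b: 0
Sum: 9 + 8 + 7 + 6 + 5 + 4 + 3 + 2 + 1 + 0 = 45

45 out-of-order pairs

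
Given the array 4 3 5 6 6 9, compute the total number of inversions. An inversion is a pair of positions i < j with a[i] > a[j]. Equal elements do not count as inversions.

1

Sweep left to right; for each value list the smaller values that follow it:
4: 1
3: 0
5: 0
6: 0
6: 0
9: 0
Sum: 1 + 0 + 0 + 0 + 0 + 0 = 1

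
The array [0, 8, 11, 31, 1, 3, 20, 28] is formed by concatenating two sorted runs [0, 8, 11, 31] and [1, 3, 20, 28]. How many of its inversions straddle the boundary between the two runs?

For each element r of the right run, count left-run elements greater than r:
r = 1: 8, 11, 31 → 3
r = 3: 8, 11, 31 → 3
r = 20: 31 → 1
r = 28: 31 → 1
Cross-inversions: 3 + 3 + 1 + 1 = 8

8 cross-inversions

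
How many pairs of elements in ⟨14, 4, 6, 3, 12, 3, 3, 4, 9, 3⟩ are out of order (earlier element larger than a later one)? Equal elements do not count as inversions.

There are 25 inversions.

For each element, count later entries that are smaller:
14: 9
4: 4
6: 5
3: 0
12: 5
3: 0
3: 0
4: 1
9: 1
3: 0
Sum: 9 + 4 + 5 + 0 + 5 + 0 + 0 + 1 + 1 + 0 = 25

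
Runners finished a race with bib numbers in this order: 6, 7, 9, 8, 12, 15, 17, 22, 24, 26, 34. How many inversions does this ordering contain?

1

Element-by-element contributions:
6: 0
7: 0
9: 1
8: 0
12: 0
15: 0
17: 0
22: 0
24: 0
26: 0
34: 0
Sum: 0 + 0 + 1 + 0 + 0 + 0 + 0 + 0 + 0 + 0 + 0 = 1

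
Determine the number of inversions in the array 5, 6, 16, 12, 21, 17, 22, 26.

2 inversions

For each element, count later entries that are smaller:
5: 0
6: 0
16: 1
12: 0
21: 1
17: 0
22: 0
26: 0
Sum: 0 + 0 + 1 + 0 + 1 + 0 + 0 + 0 = 2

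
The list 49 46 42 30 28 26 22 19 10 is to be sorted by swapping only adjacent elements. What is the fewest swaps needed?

Each adjacent swap fixes exactly one inversion, so the minimum swap count equals the number of inversions.
Count inversions — for each element, later elements that are smaller:
49: 46, 42, 30, 28, 26, 22, 19, 10 → 8
46: 42, 30, 28, 26, 22, 19, 10 → 7
42: 30, 28, 26, 22, 19, 10 → 6
30: 28, 26, 22, 19, 10 → 5
28: 26, 22, 19, 10 → 4
26: 22, 19, 10 → 3
22: 19, 10 → 2
19: 10 → 1
10: none → 0
Total inversions: 8 + 7 + 6 + 5 + 4 + 3 + 2 + 1 + 0 = 36

36 swaps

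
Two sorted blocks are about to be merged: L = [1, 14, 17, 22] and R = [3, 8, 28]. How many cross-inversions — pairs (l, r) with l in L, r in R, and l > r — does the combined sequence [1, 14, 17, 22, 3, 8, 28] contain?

6 split inversions

Take each right-half value and tally the left-half values above it:
r = 3: 14, 17, 22 → 3
r = 8: 14, 17, 22 → 3
r = 28: none → 0
Cross-inversions: 3 + 3 + 0 = 6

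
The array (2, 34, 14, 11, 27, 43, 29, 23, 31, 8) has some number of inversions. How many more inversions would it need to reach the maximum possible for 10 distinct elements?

Maximum inversions for 10 distinct elements is C(10, 2) = 10·9/2 = 45.
Current inversions — for each element, count later smaller elements:
2: 0
34: 7
14: 2
11: 1
27: 2
43: 4
29: 2
23: 1
31: 1
8: 0
Current total: 0 + 7 + 2 + 1 + 2 + 4 + 2 + 1 + 1 + 0 = 20
Shortfall: 45 − 20 = 25

25 inversions short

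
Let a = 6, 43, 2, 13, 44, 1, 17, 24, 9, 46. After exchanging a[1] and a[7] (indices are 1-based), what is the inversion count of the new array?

Positions 1 and 7 hold 6 and 17; after swapping, the array is [17, 43, 2, 13, 44, 1, 6, 24, 9, 46].
Sweep left to right; for each value list the smaller values that follow it:
17 → 2, 13, 1, 6, 9 → 5
43 → 2, 13, 1, 6, 24, 9 → 6
2 → 1 → 1
13 → 1, 6, 9 → 3
44 → 1, 6, 24, 9 → 4
1 → none → 0
6 → none → 0
24 → 9 → 1
9 → none → 0
46 → none → 0
Sum: 5 + 6 + 1 + 3 + 4 + 0 + 0 + 1 + 0 + 0 = 20

20 inversions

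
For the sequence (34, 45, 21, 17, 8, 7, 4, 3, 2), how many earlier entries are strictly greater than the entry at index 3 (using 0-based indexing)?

The element at index 3 is 17.
Elements before it: 34, 45, 21
Those larger than 17: 34, 45, 21

3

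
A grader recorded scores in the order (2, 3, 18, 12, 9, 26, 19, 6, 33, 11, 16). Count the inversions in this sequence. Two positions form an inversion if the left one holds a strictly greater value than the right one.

There are 18 inversions.

Element-by-element contributions:
2 → none → 0
3 → none → 0
18 → 12, 9, 6, 11, 16 → 5
12 → 9, 6, 11 → 3
9 → 6 → 1
26 → 19, 6, 11, 16 → 4
19 → 6, 11, 16 → 3
6 → none → 0
33 → 11, 16 → 2
11 → none → 0
16 → none → 0
Sum: 0 + 0 + 5 + 3 + 1 + 4 + 3 + 0 + 2 + 0 + 0 = 18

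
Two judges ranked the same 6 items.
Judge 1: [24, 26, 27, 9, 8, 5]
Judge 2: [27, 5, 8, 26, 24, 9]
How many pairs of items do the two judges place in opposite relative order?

10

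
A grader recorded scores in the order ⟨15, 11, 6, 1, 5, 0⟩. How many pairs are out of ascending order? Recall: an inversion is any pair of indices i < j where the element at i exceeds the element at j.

14 inversions

Sweep left to right; for each value list the smaller values that follow it:
15: 5
11: 4
6: 3
1: 1
5: 1
0: 0
Sum: 5 + 4 + 3 + 1 + 1 + 0 = 14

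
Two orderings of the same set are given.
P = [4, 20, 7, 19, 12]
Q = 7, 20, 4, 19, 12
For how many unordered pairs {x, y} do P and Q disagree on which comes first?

3

Assign each item its position (1..5) in the first ordering, then rewrite the second ordering as that position sequence:
positions: 4→1, 20→2, 7→3, 19→4, 12→5
second ordering as positions: [3, 2, 1, 4, 5]
Discordant pairs = inversions in this position sequence.
3: 2, 1 → 2
2: 1 → 1
1: 0
4: 0
5: 0
Total: 2 + 1 + 0 + 0 + 0 = 3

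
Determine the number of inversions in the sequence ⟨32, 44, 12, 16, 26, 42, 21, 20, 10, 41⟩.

26 inversions

For each element, count later entries that are smaller:
32 → 12, 16, 26, 21, 20, 10 → 6
44 → 12, 16, 26, 42, 21, 20, 10, 41 → 8
12 → 10 → 1
16 → 10 → 1
26 → 21, 20, 10 → 3
42 → 21, 20, 10, 41 → 4
21 → 20, 10 → 2
20 → 10 → 1
10 → none → 0
41 → none → 0
Sum: 6 + 8 + 1 + 1 + 3 + 4 + 2 + 1 + 0 + 0 = 26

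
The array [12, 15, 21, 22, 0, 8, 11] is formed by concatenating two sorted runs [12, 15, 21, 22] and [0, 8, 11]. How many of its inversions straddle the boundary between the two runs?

12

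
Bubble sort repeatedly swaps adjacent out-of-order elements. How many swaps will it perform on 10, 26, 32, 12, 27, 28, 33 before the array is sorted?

Minimum adjacent swaps = number of inversions (each swap of adjacent out-of-order elements removes one inversion and no swap can remove more).
Count inversions — for each element, later elements that are smaller:
10: none → 0
26: 12 → 1
32: 12, 27, 28 → 3
12: none → 0
27: none → 0
28: none → 0
33: none → 0
Total inversions: 0 + 1 + 3 + 0 + 0 + 0 + 0 = 4

4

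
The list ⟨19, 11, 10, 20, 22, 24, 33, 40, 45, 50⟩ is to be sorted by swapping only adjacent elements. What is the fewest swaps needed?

Each adjacent swap fixes exactly one inversion, so the minimum swap count equals the number of inversions.
Count inversions — for each element, later elements that are smaller:
19: 11, 10 → 2
11: 10 → 1
10: none → 0
20: none → 0
22: none → 0
24: none → 0
33: none → 0
40: none → 0
45: none → 0
50: none → 0
Total inversions: 2 + 1 + 0 + 0 + 0 + 0 + 0 + 0 + 0 + 0 = 3

Adjacent swaps: 3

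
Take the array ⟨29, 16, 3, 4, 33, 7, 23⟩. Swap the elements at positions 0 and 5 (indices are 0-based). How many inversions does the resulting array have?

Positions 0 and 5 hold 29 and 7; after swapping, the array is [7, 16, 3, 4, 33, 29, 23].
For each element, count later entries that are smaller:
7: 2
16: 2
3: 0
4: 0
33: 2
29: 1
23: 0
Sum: 2 + 2 + 0 + 0 + 2 + 1 + 0 = 7

There are 7 inversions.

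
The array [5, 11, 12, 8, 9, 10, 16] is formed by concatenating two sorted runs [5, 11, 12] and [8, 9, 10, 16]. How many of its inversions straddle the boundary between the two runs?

6 cross-inversions

Count, for every r in R, how many entries of L exceed r:
r = 8: 11, 12 → 2
r = 9: 11, 12 → 2
r = 10: 11, 12 → 2
r = 16: none → 0
Cross-inversions: 2 + 2 + 2 + 0 = 6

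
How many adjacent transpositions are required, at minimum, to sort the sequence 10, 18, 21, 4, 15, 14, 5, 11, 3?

Each adjacent swap fixes exactly one inversion, so the minimum swap count equals the number of inversions.
Count inversions — for each element, later elements that are smaller:
10: 4, 5, 3 → 3
18: 4, 15, 14, 5, 11, 3 → 6
21: 4, 15, 14, 5, 11, 3 → 6
4: 3 → 1
15: 14, 5, 11, 3 → 4
14: 5, 11, 3 → 3
5: 3 → 1
11: 3 → 1
3: none → 0
Total inversions: 3 + 6 + 6 + 1 + 4 + 3 + 1 + 1 + 0 = 25

25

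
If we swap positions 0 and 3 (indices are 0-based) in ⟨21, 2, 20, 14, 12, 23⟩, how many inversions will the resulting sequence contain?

Positions 0 and 3 hold 21 and 14; after swapping, the array is [14, 2, 20, 21, 12, 23].
For each element, count later entries that are smaller:
14 → 2, 12 → 2
2 → none → 0
20 → 12 → 1
21 → 12 → 1
12 → none → 0
23 → none → 0
Sum: 2 + 0 + 1 + 1 + 0 + 0 = 4

4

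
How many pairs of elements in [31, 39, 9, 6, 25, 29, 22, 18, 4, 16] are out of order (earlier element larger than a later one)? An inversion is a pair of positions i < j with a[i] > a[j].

32

Count, for each position, how many later elements it exceeds:
31: 8
39: 8
9: 2
6: 1
25: 4
29: 4
22: 3
18: 2
4: 0
16: 0
Sum: 8 + 8 + 2 + 1 + 4 + 4 + 3 + 2 + 0 + 0 = 32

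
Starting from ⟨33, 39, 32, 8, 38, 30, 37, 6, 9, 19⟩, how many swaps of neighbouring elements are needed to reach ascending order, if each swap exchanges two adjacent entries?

Each adjacent swap fixes exactly one inversion, so the minimum swap count equals the number of inversions.
Count inversions — for each element, later elements that are smaller:
33: 32, 8, 30, 6, 9, 19 → 6
39: 32, 8, 38, 30, 37, 6, 9, 19 → 8
32: 8, 30, 6, 9, 19 → 5
8: 6 → 1
38: 30, 37, 6, 9, 19 → 5
30: 6, 9, 19 → 3
37: 6, 9, 19 → 3
6: none → 0
9: none → 0
19: none → 0
Total inversions: 6 + 8 + 5 + 1 + 5 + 3 + 3 + 0 + 0 + 0 = 31

31 swaps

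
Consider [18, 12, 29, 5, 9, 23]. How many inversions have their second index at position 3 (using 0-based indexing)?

The element at index 3 is 5.
Elements before it: 18, 12, 29
Those larger than 5: 18, 12, 29

3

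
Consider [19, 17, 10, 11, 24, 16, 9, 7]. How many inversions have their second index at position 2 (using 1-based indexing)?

The element at index 2 is 17.
Elements before it: 19
Those larger than 17: 19

1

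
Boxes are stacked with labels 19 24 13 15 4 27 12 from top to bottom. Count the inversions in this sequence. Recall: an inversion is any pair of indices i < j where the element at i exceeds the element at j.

Sweep left to right; for each value list the smaller values that follow it:
19: 4
24: 4
13: 2
15: 2
4: 0
27: 1
12: 0
Sum: 4 + 4 + 2 + 2 + 0 + 1 + 0 = 13

13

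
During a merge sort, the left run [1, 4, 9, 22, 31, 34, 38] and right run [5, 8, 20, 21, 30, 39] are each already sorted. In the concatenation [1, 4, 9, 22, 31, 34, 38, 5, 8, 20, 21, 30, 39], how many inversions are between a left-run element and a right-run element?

21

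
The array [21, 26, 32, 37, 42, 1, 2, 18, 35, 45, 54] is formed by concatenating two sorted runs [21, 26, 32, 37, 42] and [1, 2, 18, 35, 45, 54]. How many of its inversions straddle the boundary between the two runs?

17 cross-inversions

For each element r of the right run, count left-run elements greater than r:
r = 1: 21, 26, 32, 37, 42 → 5
r = 2: 21, 26, 32, 37, 42 → 5
r = 18: 21, 26, 32, 37, 42 → 5
r = 35: 37, 42 → 2
r = 45: none → 0
r = 54: none → 0
Cross-inversions: 5 + 5 + 5 + 2 + 0 + 0 = 17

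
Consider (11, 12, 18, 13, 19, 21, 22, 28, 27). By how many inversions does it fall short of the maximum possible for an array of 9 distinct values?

Maximum inversions for 9 distinct elements is C(9, 2) = 9·8/2 = 36.
Current inversions — for each element, count later smaller elements:
11: 0
12: 0
18: 1
13: 0
19: 0
21: 0
22: 0
28: 1
27: 0
Current total: 0 + 0 + 1 + 0 + 0 + 0 + 0 + 1 + 0 = 2
Shortfall: 36 − 2 = 34

34 inversions short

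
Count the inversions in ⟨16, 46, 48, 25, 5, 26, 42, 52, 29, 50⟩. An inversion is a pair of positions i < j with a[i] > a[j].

Element-by-element contributions:
16 → 5 → 1
46 → 25, 5, 26, 42, 29 → 5
48 → 25, 5, 26, 42, 29 → 5
25 → 5 → 1
5 → none → 0
26 → none → 0
42 → 29 → 1
52 → 29, 50 → 2
29 → none → 0
50 → none → 0
Sum: 1 + 5 + 5 + 1 + 0 + 0 + 1 + 2 + 0 + 0 = 15

15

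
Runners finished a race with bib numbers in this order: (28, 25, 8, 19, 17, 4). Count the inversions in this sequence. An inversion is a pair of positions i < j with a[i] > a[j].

13 inversions

Sweep left to right; for each value list the smaller values that follow it:
28 → 25, 8, 19, 17, 4 → 5
25 → 8, 19, 17, 4 → 4
8 → 4 → 1
19 → 17, 4 → 2
17 → 4 → 1
4 → none → 0
Sum: 5 + 4 + 1 + 2 + 1 + 0 = 13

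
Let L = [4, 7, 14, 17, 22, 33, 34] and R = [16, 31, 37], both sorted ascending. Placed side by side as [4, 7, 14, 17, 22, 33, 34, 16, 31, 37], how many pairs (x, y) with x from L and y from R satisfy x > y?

Take each right-half value and tally the left-half values above it:
r = 16: 17, 22, 33, 34 → 4
r = 31: 33, 34 → 2
r = 37: none → 0
Cross-inversions: 4 + 2 + 0 = 6

6 split inversions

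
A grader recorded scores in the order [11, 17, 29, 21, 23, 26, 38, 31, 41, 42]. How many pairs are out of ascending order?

4 out-of-order pairs

Element-by-element contributions:
11 → none → 0
17 → none → 0
29 → 21, 23, 26 → 3
21 → none → 0
23 → none → 0
26 → none → 0
38 → 31 → 1
31 → none → 0
41 → none → 0
42 → none → 0
Sum: 0 + 0 + 3 + 0 + 0 + 0 + 1 + 0 + 0 + 0 = 4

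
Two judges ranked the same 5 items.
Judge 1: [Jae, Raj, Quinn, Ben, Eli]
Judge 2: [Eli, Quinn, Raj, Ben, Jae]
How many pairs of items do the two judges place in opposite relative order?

Assign each item its position (1..5) in the first ordering, then rewrite the second ordering as that position sequence:
positions: Jae→1, Raj→2, Quinn→3, Ben→4, Eli→5
second ordering as positions: [5, 3, 2, 4, 1]
Discordant pairs = inversions in this position sequence.
5: 3, 2, 4, 1 → 4
3: 2, 1 → 2
2: 1 → 1
4: 1 → 1
1: 0
Total: 4 + 2 + 1 + 1 + 0 = 8

There are 8 discordant pairs.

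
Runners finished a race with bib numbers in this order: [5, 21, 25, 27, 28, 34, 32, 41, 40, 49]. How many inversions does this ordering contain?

Sweep left to right; for each value list the smaller values that follow it:
5: 0
21: 0
25: 0
27: 0
28: 0
34: 1
32: 0
41: 1
40: 0
49: 0
Sum: 0 + 0 + 0 + 0 + 0 + 1 + 0 + 1 + 0 + 0 = 2

2 inversions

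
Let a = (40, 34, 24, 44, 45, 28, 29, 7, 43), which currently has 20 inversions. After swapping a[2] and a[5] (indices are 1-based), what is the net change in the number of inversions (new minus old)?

+3

Positions 2 and 5 hold 34 and 45; after swapping, the array is [40, 45, 24, 44, 34, 28, 29, 7, 43].
Sweep left to right; for each value list the smaller values that follow it:
40: 5
45: 7
24: 1
44: 5
34: 3
28: 1
29: 1
7: 0
43: 0
Sum: 5 + 7 + 1 + 5 + 3 + 1 + 1 + 0 + 0 = 23
Change: 23 − 20 = +3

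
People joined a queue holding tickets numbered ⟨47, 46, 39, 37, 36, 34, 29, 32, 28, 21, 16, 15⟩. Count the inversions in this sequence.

Sweep left to right; for each value list the smaller values that follow it:
47 → 46, 39, 37, 36, 34, 29, 32, 28, 21, 16, 15 → 11
46 → 39, 37, 36, 34, 29, 32, 28, 21, 16, 15 → 10
39 → 37, 36, 34, 29, 32, 28, 21, 16, 15 → 9
37 → 36, 34, 29, 32, 28, 21, 16, 15 → 8
36 → 34, 29, 32, 28, 21, 16, 15 → 7
34 → 29, 32, 28, 21, 16, 15 → 6
29 → 28, 21, 16, 15 → 4
32 → 28, 21, 16, 15 → 4
28 → 21, 16, 15 → 3
21 → 16, 15 → 2
16 → 15 → 1
15 → none → 0
Sum: 11 + 10 + 9 + 8 + 7 + 6 + 4 + 4 + 3 + 2 + 1 + 0 = 65

65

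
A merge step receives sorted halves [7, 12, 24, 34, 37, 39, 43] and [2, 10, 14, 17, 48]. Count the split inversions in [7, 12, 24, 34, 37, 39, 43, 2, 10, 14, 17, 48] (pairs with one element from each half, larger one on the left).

23 cross-inversions

Take each right-half value and tally the left-half values above it:
r = 2: 7, 12, 24, 34, 37, 39, 43 → 7
r = 10: 12, 24, 34, 37, 39, 43 → 6
r = 14: 24, 34, 37, 39, 43 → 5
r = 17: 24, 34, 37, 39, 43 → 5
r = 48: none → 0
Cross-inversions: 7 + 6 + 5 + 5 + 0 = 23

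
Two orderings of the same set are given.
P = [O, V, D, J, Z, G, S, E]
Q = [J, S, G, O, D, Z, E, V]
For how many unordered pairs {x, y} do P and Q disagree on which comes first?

Disagreeing pairs: 15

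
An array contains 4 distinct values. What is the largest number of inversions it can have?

6

The maximum occurs when the array is in strictly decreasing order: every one of the C(4, 2) pairs is inverted.
C(4, 2) = 4·3/2 = 6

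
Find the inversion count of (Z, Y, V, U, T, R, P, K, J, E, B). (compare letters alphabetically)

For each element, count later entries that are smaller:
Z: 10
Y: 9
V: 8
U: 7
T: 6
R: 5
P: 4
K: 3
J: 2
E: 1
B: 0
Sum: 10 + 9 + 8 + 7 + 6 + 5 + 4 + 3 + 2 + 1 + 0 = 55

55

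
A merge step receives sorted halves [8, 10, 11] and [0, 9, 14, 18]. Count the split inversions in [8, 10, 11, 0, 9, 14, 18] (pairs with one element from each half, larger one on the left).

5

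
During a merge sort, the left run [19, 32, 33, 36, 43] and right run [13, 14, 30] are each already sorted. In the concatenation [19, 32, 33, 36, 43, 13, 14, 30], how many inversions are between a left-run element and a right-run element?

14

Count, for every r in R, how many entries of L exceed r:
r = 13: 19, 32, 33, 36, 43 → 5
r = 14: 19, 32, 33, 36, 43 → 5
r = 30: 32, 33, 36, 43 → 4
Cross-inversions: 5 + 5 + 4 = 14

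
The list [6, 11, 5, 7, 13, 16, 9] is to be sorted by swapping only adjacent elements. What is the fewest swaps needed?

There are 6 adjacent swaps.

Minimum adjacent swaps = number of inversions (each swap of adjacent out-of-order elements removes one inversion and no swap can remove more).
Count inversions — for each element, later elements that are smaller:
6: 5 → 1
11: 5, 7, 9 → 3
5: none → 0
7: none → 0
13: 9 → 1
16: 9 → 1
9: none → 0
Total inversions: 1 + 3 + 0 + 0 + 1 + 1 + 0 = 6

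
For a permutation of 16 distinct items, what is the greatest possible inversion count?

A reversed (strictly descending) arrangement makes every pair an inversion, giving C(16, 2) inversions.
C(16, 2) = 16·15/2 = 120

120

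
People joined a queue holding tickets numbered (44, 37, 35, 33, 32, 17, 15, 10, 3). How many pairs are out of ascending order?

Sweep left to right; for each value list the smaller values that follow it:
44 → 37, 35, 33, 32, 17, 15, 10, 3 → 8
37 → 35, 33, 32, 17, 15, 10, 3 → 7
35 → 33, 32, 17, 15, 10, 3 → 6
33 → 32, 17, 15, 10, 3 → 5
32 → 17, 15, 10, 3 → 4
17 → 15, 10, 3 → 3
15 → 10, 3 → 2
10 → 3 → 1
3 → none → 0
Sum: 8 + 7 + 6 + 5 + 4 + 3 + 2 + 1 + 0 = 36

36 inversions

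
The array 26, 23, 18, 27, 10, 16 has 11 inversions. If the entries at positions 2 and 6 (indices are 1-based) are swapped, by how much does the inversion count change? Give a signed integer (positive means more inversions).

-3

Positions 2 and 6 hold 23 and 16; after swapping, the array is [26, 16, 18, 27, 10, 23].
Element-by-element contributions:
26 → 16, 18, 10, 23 → 4
16 → 10 → 1
18 → 10 → 1
27 → 10, 23 → 2
10 → none → 0
23 → none → 0
Sum: 4 + 1 + 1 + 2 + 0 + 0 = 8
Change: 8 − 11 = -3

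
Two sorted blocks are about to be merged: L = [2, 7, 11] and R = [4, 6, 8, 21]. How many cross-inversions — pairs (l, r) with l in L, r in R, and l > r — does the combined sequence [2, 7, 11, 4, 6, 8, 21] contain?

Take each right-half value and tally the left-half values above it:
r = 4: 7, 11 → 2
r = 6: 7, 11 → 2
r = 8: 11 → 1
r = 21: none → 0
Cross-inversions: 2 + 2 + 1 + 0 = 5

5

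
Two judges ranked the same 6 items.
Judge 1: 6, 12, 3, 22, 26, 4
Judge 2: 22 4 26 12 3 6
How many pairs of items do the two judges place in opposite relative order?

Assign each item its position (1..6) in the first ordering, then rewrite the second ordering as that position sequence:
positions: 6→1, 12→2, 3→3, 22→4, 26→5, 4→6
second ordering as positions: [4, 6, 5, 2, 3, 1]
Discordant pairs = inversions in this position sequence.
4: 2, 3, 1 → 3
6: 5, 2, 3, 1 → 4
5: 2, 3, 1 → 3
2: 1 → 1
3: 1 → 1
1: 0
Total: 3 + 4 + 3 + 1 + 1 + 0 = 12

12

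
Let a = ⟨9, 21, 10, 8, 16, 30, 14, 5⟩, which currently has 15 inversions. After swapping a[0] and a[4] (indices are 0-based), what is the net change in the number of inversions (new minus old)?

Positions 0 and 4 hold 9 and 16; after swapping, the array is [16, 21, 10, 8, 9, 30, 14, 5].
For each element, count later entries that are smaller:
16: 5
21: 5
10: 3
8: 1
9: 1
30: 2
14: 1
5: 0
Sum: 5 + 5 + 3 + 1 + 1 + 2 + 1 + 0 = 18
Change: 18 − 15 = +3

+3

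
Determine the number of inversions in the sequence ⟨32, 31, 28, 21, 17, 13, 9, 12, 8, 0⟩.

Element-by-element contributions:
32 → 31, 28, 21, 17, 13, 9, 12, 8, 0 → 9
31 → 28, 21, 17, 13, 9, 12, 8, 0 → 8
28 → 21, 17, 13, 9, 12, 8, 0 → 7
21 → 17, 13, 9, 12, 8, 0 → 6
17 → 13, 9, 12, 8, 0 → 5
13 → 9, 12, 8, 0 → 4
9 → 8, 0 → 2
12 → 8, 0 → 2
8 → 0 → 1
0 → none → 0
Sum: 9 + 8 + 7 + 6 + 5 + 4 + 2 + 2 + 1 + 0 = 44

44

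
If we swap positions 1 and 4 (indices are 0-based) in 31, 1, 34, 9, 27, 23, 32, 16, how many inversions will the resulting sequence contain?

Positions 1 and 4 hold 1 and 27; after swapping, the array is [31, 27, 34, 9, 1, 23, 32, 16].
Count, for each position, how many later elements it exceeds:
31: 5
27: 4
34: 5
9: 1
1: 0
23: 1
32: 1
16: 0
Sum: 5 + 4 + 5 + 1 + 0 + 1 + 1 + 0 = 17

There are 17 inversions.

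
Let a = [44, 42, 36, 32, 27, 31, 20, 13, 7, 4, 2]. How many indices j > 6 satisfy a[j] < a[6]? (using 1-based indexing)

The element at index 6 is 31.
Elements after it: 20, 13, 7, 4, 2
Those smaller than 31: 20, 13, 7, 4, 2

5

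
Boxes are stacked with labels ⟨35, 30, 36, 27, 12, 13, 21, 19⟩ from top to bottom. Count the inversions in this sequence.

Inversions: 21

For each element, count later entries that are smaller:
35: 6
30: 5
36: 5
27: 4
12: 0
13: 0
21: 1
19: 0
Sum: 6 + 5 + 5 + 4 + 0 + 0 + 1 + 0 = 21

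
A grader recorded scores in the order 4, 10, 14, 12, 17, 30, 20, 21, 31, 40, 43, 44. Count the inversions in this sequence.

For each element, count later entries that are smaller:
4 → none → 0
10 → none → 0
14 → 12 → 1
12 → none → 0
17 → none → 0
30 → 20, 21 → 2
20 → none → 0
21 → none → 0
31 → none → 0
40 → none → 0
43 → none → 0
44 → none → 0
Sum: 0 + 0 + 1 + 0 + 0 + 2 + 0 + 0 + 0 + 0 + 0 + 0 = 3

3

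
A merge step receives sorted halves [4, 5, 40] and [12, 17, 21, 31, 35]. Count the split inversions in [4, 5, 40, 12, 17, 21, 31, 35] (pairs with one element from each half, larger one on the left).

For each element r of the right run, count left-run elements greater than r:
r = 12: 40 → 1
r = 17: 40 → 1
r = 21: 40 → 1
r = 31: 40 → 1
r = 35: 40 → 1
Cross-inversions: 1 + 1 + 1 + 1 + 1 = 5

5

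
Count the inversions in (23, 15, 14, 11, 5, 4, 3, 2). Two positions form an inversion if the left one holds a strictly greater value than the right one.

28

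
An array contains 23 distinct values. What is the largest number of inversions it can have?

There are 253 inversions.

A reversed (strictly descending) arrangement makes every pair an inversion, giving C(23, 2) inversions.
C(23, 2) = 23·22/2 = 253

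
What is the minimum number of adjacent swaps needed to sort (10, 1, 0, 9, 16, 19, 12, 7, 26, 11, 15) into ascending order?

18

The minimum number of adjacent swaps to sort an array equals its inversion count, since every such swap removes exactly one inversion.
Count inversions — for each element, later elements that are smaller:
10: 1, 0, 9, 7 → 4
1: 0 → 1
0: none → 0
9: 7 → 1
16: 12, 7, 11, 15 → 4
19: 12, 7, 11, 15 → 4
12: 7, 11 → 2
7: none → 0
26: 11, 15 → 2
11: none → 0
15: none → 0
Total inversions: 4 + 1 + 0 + 1 + 4 + 4 + 2 + 0 + 2 + 0 + 0 = 18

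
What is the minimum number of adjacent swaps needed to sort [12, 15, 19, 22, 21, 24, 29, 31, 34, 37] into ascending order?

1 swap

Minimum adjacent swaps = number of inversions (each swap of adjacent out-of-order elements removes one inversion and no swap can remove more).
Count inversions — for each element, later elements that are smaller:
12: none → 0
15: none → 0
19: none → 0
22: 21 → 1
21: none → 0
24: none → 0
29: none → 0
31: none → 0
34: none → 0
37: none → 0
Total inversions: 0 + 0 + 0 + 1 + 0 + 0 + 0 + 0 + 0 + 0 = 1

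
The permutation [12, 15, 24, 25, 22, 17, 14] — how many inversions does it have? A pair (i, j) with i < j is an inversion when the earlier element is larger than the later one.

Out-of-order pairs: 10

Inversion pairs (indices are 1-based):
(2,7): 15 > 14
(3,5): 24 > 22
(3,6): 24 > 17
(3,7): 24 > 14
(4,5): 25 > 22
(4,6): 25 > 17
(4,7): 25 > 14
(5,6): 22 > 17
(5,7): 22 > 14
(6,7): 17 > 14
That's 10 pairs.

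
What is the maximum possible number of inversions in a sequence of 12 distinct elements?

A reversed (strictly descending) arrangement makes every pair an inversion, giving C(12, 2) inversions.
C(12, 2) = 12·11/2 = 66

Inversions: 66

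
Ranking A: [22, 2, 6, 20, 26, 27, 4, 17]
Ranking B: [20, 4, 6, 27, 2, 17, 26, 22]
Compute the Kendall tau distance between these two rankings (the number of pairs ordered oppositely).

17 discordant pairs

Assign each item its position (1..8) in the first ordering, then rewrite the second ordering as that position sequence:
positions: 22→1, 2→2, 6→3, 20→4, 26→5, 27→6, 4→7, 17→8
second ordering as positions: [4, 7, 3, 6, 2, 8, 5, 1]
Discordant pairs = inversions in this position sequence.
4: 3, 2, 1 → 3
7: 3, 6, 2, 5, 1 → 5
3: 2, 1 → 2
6: 2, 5, 1 → 3
2: 1 → 1
8: 5, 1 → 2
5: 1 → 1
1: 0
Total: 3 + 5 + 2 + 3 + 1 + 2 + 1 + 0 = 17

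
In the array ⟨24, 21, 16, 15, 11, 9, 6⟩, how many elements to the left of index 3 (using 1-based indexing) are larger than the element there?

2

The element at index 3 is 16.
Elements before it: 24, 21
Those larger than 16: 24, 21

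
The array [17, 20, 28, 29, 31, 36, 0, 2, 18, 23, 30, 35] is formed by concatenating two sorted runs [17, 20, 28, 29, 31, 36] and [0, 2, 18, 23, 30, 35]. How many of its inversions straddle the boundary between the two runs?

24

Count, for every r in R, how many entries of L exceed r:
r = 0: 17, 20, 28, 29, 31, 36 → 6
r = 2: 17, 20, 28, 29, 31, 36 → 6
r = 18: 20, 28, 29, 31, 36 → 5
r = 23: 28, 29, 31, 36 → 4
r = 30: 31, 36 → 2
r = 35: 36 → 1
Cross-inversions: 6 + 6 + 5 + 4 + 2 + 1 = 24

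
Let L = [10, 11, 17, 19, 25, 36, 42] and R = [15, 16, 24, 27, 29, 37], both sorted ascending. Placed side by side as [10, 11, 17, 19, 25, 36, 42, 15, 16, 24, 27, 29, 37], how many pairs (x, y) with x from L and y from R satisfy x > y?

There are 18 cross-inversions.

For each element r of the right run, count left-run elements greater than r:
r = 15: 17, 19, 25, 36, 42 → 5
r = 16: 17, 19, 25, 36, 42 → 5
r = 24: 25, 36, 42 → 3
r = 27: 36, 42 → 2
r = 29: 36, 42 → 2
r = 37: 42 → 1
Cross-inversions: 5 + 5 + 3 + 2 + 2 + 1 = 18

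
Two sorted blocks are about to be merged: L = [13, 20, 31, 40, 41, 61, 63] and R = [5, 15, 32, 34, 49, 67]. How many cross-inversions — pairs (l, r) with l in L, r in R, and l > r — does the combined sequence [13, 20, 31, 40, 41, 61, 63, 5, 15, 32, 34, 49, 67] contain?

For each element r of the right run, count left-run elements greater than r:
r = 5: 13, 20, 31, 40, 41, 61, 63 → 7
r = 15: 20, 31, 40, 41, 61, 63 → 6
r = 32: 40, 41, 61, 63 → 4
r = 34: 40, 41, 61, 63 → 4
r = 49: 61, 63 → 2
r = 67: none → 0
Cross-inversions: 7 + 6 + 4 + 4 + 2 + 0 = 23

23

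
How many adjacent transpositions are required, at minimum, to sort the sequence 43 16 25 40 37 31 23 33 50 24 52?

Swaps: 23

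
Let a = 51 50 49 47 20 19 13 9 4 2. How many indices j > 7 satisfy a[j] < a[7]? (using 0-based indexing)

The element at index 7 is 9.
Elements after it: 4, 2
Those smaller than 9: 4, 2

2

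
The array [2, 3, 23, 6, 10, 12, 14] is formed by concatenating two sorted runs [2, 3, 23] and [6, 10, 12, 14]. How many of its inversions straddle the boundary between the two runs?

4

Take each right-half value and tally the left-half values above it:
r = 6: 23 → 1
r = 10: 23 → 1
r = 12: 23 → 1
r = 14: 23 → 1
Cross-inversions: 1 + 1 + 1 + 1 = 4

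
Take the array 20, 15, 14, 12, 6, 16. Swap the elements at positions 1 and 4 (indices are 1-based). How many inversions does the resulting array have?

There are 6 inversions.

Positions 1 and 4 hold 20 and 12; after swapping, the array is [12, 15, 14, 20, 6, 16].
Sweep left to right; for each value list the smaller values that follow it:
12 → 6 → 1
15 → 14, 6 → 2
14 → 6 → 1
20 → 6, 16 → 2
6 → none → 0
16 → none → 0
Sum: 1 + 2 + 1 + 2 + 0 + 0 = 6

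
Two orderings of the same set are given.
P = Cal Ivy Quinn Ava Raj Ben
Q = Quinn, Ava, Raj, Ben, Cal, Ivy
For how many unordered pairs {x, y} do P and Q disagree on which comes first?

8 disagreeing pairs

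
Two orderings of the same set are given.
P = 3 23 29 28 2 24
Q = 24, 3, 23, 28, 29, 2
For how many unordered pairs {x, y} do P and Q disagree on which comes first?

6 disagreeing pairs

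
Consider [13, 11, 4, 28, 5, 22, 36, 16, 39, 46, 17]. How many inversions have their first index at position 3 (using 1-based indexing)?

0 such elements

The element at index 3 is 4.
Elements after it: 28, 5, 22, 36, 16, 39, 46, 17
None of them are smaller than 4.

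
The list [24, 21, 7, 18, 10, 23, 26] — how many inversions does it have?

There are 9 inversions.

Out-of-order index pairs (1-indexed):
(1,2): 24 > 21
(1,3): 24 > 7
(1,4): 24 > 18
(1,5): 24 > 10
(1,6): 24 > 23
(2,3): 21 > 7
(2,4): 21 > 18
(2,5): 21 > 10
(4,5): 18 > 10
That's 9 pairs.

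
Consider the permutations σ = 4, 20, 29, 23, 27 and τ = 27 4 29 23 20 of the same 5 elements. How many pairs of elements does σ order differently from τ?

Assign each item its position (1..5) in the first ordering, then rewrite the second ordering as that position sequence:
positions: 4→1, 20→2, 29→3, 23→4, 27→5
second ordering as positions: [5, 1, 3, 4, 2]
Discordant pairs = inversions in this position sequence.
5: 1, 3, 4, 2 → 4
1: 0
3: 2 → 1
4: 2 → 1
2: 0
Total: 4 + 0 + 1 + 1 + 0 = 6

Discordant pairs: 6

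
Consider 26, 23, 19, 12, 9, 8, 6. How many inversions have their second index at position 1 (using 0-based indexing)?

The element at index 1 is 23.
Elements before it: 26
Those larger than 23: 26

1 such element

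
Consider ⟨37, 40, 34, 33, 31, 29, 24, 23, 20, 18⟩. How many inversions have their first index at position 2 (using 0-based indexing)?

7

The element at index 2 is 34.
Elements after it: 33, 31, 29, 24, 23, 20, 18
Those smaller than 34: 33, 31, 29, 24, 23, 20, 18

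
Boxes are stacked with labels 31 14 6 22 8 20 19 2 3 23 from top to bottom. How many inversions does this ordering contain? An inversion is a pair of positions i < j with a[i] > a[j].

Element-by-element contributions:
31: 9
14: 4
6: 2
22: 5
8: 2
20: 3
19: 2
2: 0
3: 0
23: 0
Sum: 9 + 4 + 2 + 5 + 2 + 3 + 2 + 0 + 0 + 0 = 27

27 inversions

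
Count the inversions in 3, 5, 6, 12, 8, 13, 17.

Listing every pair i<j with a[i]>a[j] (using 0-based positions):
(3,4): 12 > 8
That's 1 pair.

1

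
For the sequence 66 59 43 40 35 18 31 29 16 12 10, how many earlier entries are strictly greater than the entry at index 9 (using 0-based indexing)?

9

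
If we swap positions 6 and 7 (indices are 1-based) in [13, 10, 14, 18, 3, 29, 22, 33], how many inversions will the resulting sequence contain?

5

Positions 6 and 7 hold 29 and 22; after swapping, the array is [13, 10, 14, 18, 3, 22, 29, 33].
Count, for each position, how many later elements it exceeds:
13 → 10, 3 → 2
10 → 3 → 1
14 → 3 → 1
18 → 3 → 1
3 → none → 0
22 → none → 0
29 → none → 0
33 → none → 0
Sum: 2 + 1 + 1 + 1 + 0 + 0 + 0 + 0 = 5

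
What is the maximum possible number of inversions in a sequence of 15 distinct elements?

The maximum occurs when the array is in strictly decreasing order: every one of the C(15, 2) pairs is inverted.
C(15, 2) = 15·14/2 = 105

105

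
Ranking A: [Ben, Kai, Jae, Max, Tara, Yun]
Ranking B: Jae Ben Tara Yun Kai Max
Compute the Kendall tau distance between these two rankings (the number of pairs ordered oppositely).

Discordant pairs: 6

Assign each item its position (1..6) in the first ordering, then rewrite the second ordering as that position sequence:
positions: Ben→1, Kai→2, Jae→3, Max→4, Tara→5, Yun→6
second ordering as positions: [3, 1, 5, 6, 2, 4]
Discordant pairs = inversions in this position sequence.
3: 1, 2 → 2
1: 0
5: 2, 4 → 2
6: 2, 4 → 2
2: 0
4: 0
Total: 2 + 0 + 2 + 2 + 0 + 0 = 6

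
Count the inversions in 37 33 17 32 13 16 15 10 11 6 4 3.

Element-by-element contributions:
37 → 33, 17, 32, 13, 16, 15, 10, 11, 6, 4, 3 → 11
33 → 17, 32, 13, 16, 15, 10, 11, 6, 4, 3 → 10
17 → 13, 16, 15, 10, 11, 6, 4, 3 → 8
32 → 13, 16, 15, 10, 11, 6, 4, 3 → 8
13 → 10, 11, 6, 4, 3 → 5
16 → 15, 10, 11, 6, 4, 3 → 6
15 → 10, 11, 6, 4, 3 → 5
10 → 6, 4, 3 → 3
11 → 6, 4, 3 → 3
6 → 4, 3 → 2
4 → 3 → 1
3 → none → 0
Sum: 11 + 10 + 8 + 8 + 5 + 6 + 5 + 3 + 3 + 2 + 1 + 0 = 62

62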